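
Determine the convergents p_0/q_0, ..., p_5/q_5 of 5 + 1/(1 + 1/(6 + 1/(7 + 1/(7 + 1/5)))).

Using the convergent recurrence p_i = a_i*p_{i-1} + p_{i-2}, q_i = a_i*q_{i-1} + q_{i-2} with p_{-2}=0, p_{-1}=1, q_{-2}=1, q_{-1}=0:
  i=0: a_0=5, p_0 = 5*1 + 0 = 5, q_0 = 5*0 + 1 = 1.
  i=1: a_1=1, p_1 = 1*5 + 1 = 6, q_1 = 1*1 + 0 = 1.
  i=2: a_2=6, p_2 = 6*6 + 5 = 41, q_2 = 6*1 + 1 = 7.
  i=3: a_3=7, p_3 = 7*41 + 6 = 293, q_3 = 7*7 + 1 = 50.
  i=4: a_4=7, p_4 = 7*293 + 41 = 2092, q_4 = 7*50 + 7 = 357.
  i=5: a_5=5, p_5 = 5*2092 + 293 = 10753, q_5 = 5*357 + 50 = 1835.

5/1, 6/1, 41/7, 293/50, 2092/357, 10753/1835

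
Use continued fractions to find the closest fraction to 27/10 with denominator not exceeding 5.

8/3

Expand x = 27/10 as a continued fraction with the Euclidean algorithm:
  27 = 2*10 + 7, so a_0 = 2.
  10 = 1*7 + 3, so a_1 = 1.
  7 = 2*3 + 1, so a_2 = 2.
  3 = 3*1 + 0, so a_3 = 3.
so x = [2; 1, 2, 3].
Convergents (p_i = a_i*p_{i-1} + p_{i-2}, q_i = a_i*q_{i-1} + q_{i-2} with p_{-2}=0, p_{-1}=1, q_{-2}=1, q_{-1}=0), until the denominator exceeds 5:
  i=0: a_0=2, p_0 = 2*1 + 0 = 2, q_0 = 2*0 + 1 = 1.
  i=1: a_1=1, p_1 = 1*2 + 1 = 3, q_1 = 1*1 + 0 = 1.
  i=2: a_2=2, p_2 = 2*3 + 2 = 8, q_2 = 2*1 + 1 = 3.
  i=3: a_3=3, p_3 = 3*8 + 3 = 27, q_3 = 3*3 + 1 = 10.
q_3 = 10 > 5, so the last convergent with denominator <= 5 is p_2/q_2 = 8/3.
The closest fraction with denominator <= 5 is either p_2/q_2 or the intermediate fraction (k*p_2 + p_1)/(k*q_2 + q_1) with the largest k >= 1 whose denominator stays <= 5; these approach x as k grows, and every other convergent or intermediate fraction in range is farther away.
Largest k: floor((5 - q_1)/q_2) = floor((5 - 1)/3) = 1.
That gives (1*8 + 3)/(1*3 + 1) = 11/4.
Compare the errors: |x - 8/3| = |27*3 - 8*10|/(10*3) = 1/30, and |x - 11/4| = |27*4 - 11*10|/(10*4) = 2/40.
Cross-multiplying, 1*40 = 40 < 60 = 2*30, so 1/30 is smaller: the convergent 8/3 is closer to x than 11/4.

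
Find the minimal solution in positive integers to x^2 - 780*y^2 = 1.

(x, y) = (391, 14)

First expand sqrt(780) as a continued fraction. With x_i = (sqrt(780) + m_i)/d_i and (m_0, d_0) = (0, 1): a_0 = floor(sqrt(780)) = 27, since 27^2 = 729 <= 780 < 784 = 28^2.
Iterate m_{i+1} = d_i*a_i - m_i, d_{i+1} = (780 - m_{i+1}^2)/d_i, a_{i+1} = floor((a_0 + m_{i+1})/d_{i+1}):
  m_1 = 1*27 - 0 = 27, d_1 = (780 - 27^2)/1 = 51/1 = 51, a_1 = floor((27 + 27)/51) = 1.
  m_2 = 51*1 - 27 = 24, d_2 = (780 - 24^2)/51 = 204/51 = 4, a_2 = floor((27 + 24)/4) = 12.
  m_3 = 4*12 - 24 = 24, d_3 = (780 - 24^2)/4 = 204/4 = 51, a_3 = floor((27 + 24)/51) = 1.
  m_4 = 51*1 - 24 = 27, d_4 = (780 - 27^2)/51 = 51/51 = 1, a_4 = floor((27 + 27)/1) = 54.
  m_5 = 1*54 - 27 = 27, d_5 = (780 - 27^2)/1 = 51/1 = 51: (m_5, d_5) = (m_1, d_1) = (27, 51), so from here the quotients repeat a_1, ..., a_4; the period length is 4.
So sqrt(780) = [27; (1, 12, 1, 54)] with period length k = 4.
k is even, so the fundamental solution of x^2 - 780y^2 = 1 is (p_{k-1}, q_{k-1}) = (p_3, q_3); compute convergents through index 3.
Convergents (p_i = a_i*p_{i-1} + p_{i-2}, q_i = a_i*q_{i-1} + q_{i-2} with p_{-2}=0, p_{-1}=1, q_{-2}=1, q_{-1}=0):
  i=0: a_0=27, p_0 = 27*1 + 0 = 27, q_0 = 27*0 + 1 = 1.
  i=1: a_1=1, p_1 = 1*27 + 1 = 28, q_1 = 1*1 + 0 = 1.
  i=2: a_2=12, p_2 = 12*28 + 27 = 363, q_2 = 12*1 + 1 = 13.
  i=3: a_3=1, p_3 = 1*363 + 28 = 391, q_3 = 1*13 + 1 = 14.
Check: 391^2 - 780*14^2 = 152881 - 152880 = 1, so (x, y) = (391, 14) solves the equation, and by the theorem it is the least positive solution.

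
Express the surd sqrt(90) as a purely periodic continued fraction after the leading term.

Write x_i = (sqrt(90) + m_i)/d_i with (m_0, d_0) = (0, 1). a_0 = floor(sqrt(90)) = 9, since 9^2 = 81 <= 90 < 100 = 10^2.
Iterate m_{i+1} = d_i*a_i - m_i, d_{i+1} = (90 - m_{i+1}^2)/d_i, a_{i+1} = floor((a_0 + m_{i+1})/d_{i+1}):
  m_1 = 1*9 - 0 = 9, d_1 = (90 - 9^2)/1 = 9/1 = 9, a_1 = floor((9 + 9)/9) = 2.
  m_2 = 9*2 - 9 = 9, d_2 = (90 - 9^2)/9 = 9/9 = 1, a_2 = floor((9 + 9)/1) = 18.
  m_3 = 1*18 - 9 = 9, d_3 = (90 - 9^2)/1 = 9/1 = 9: (m_3, d_3) = (m_1, d_1) = (9, 9), so from here the quotients repeat a_1, a_2; the period length is 2.
Hence the expansion of sqrt(90) is a_0 = 9 followed by the repeating block 2, 18 (period 2).

[9; (2, 18)]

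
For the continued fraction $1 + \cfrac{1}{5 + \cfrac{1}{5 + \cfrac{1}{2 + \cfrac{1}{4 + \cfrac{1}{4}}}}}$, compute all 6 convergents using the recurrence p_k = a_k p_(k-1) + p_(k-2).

Using the convergent recurrence p_i = a_i*p_{i-1} + p_{i-2}, q_i = a_i*q_{i-1} + q_{i-2} with p_{-2}=0, p_{-1}=1, q_{-2}=1, q_{-1}=0:
  i=0: a_0=1, p_0 = 1*1 + 0 = 1, q_0 = 1*0 + 1 = 1.
  i=1: a_1=5, p_1 = 5*1 + 1 = 6, q_1 = 5*1 + 0 = 5.
  i=2: a_2=5, p_2 = 5*6 + 1 = 31, q_2 = 5*5 + 1 = 26.
  i=3: a_3=2, p_3 = 2*31 + 6 = 68, q_3 = 2*26 + 5 = 57.
  i=4: a_4=4, p_4 = 4*68 + 31 = 303, q_4 = 4*57 + 26 = 254.
  i=5: a_5=4, p_5 = 4*303 + 68 = 1280, q_5 = 4*254 + 57 = 1073.

1/1, 6/5, 31/26, 68/57, 303/254, 1280/1073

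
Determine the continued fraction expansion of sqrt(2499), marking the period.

[49; (1, 98)]

Write x_i = (sqrt(2499) + m_i)/d_i with (m_0, d_0) = (0, 1). a_0 = floor(sqrt(2499)) = 49, since 49^2 = 2401 <= 2499 < 2500 = 50^2.
Iterate m_{i+1} = d_i*a_i - m_i, d_{i+1} = (2499 - m_{i+1}^2)/d_i, a_{i+1} = floor((a_0 + m_{i+1})/d_{i+1}):
  m_1 = 1*49 - 0 = 49, d_1 = (2499 - 49^2)/1 = 98/1 = 98, a_1 = floor((49 + 49)/98) = 1.
  m_2 = 98*1 - 49 = 49, d_2 = (2499 - 49^2)/98 = 98/98 = 1, a_2 = floor((49 + 49)/1) = 98.
  m_3 = 1*98 - 49 = 49, d_3 = (2499 - 49^2)/1 = 98/1 = 98: (m_3, d_3) = (m_1, d_1) = (49, 98), so from here the quotients repeat a_1, a_2; the period length is 2.
Hence the expansion of sqrt(2499) is a_0 = 49 followed by the repeating block 1, 98 (period 2).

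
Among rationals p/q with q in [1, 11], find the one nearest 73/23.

19/6

Expand x = 73/23 as a continued fraction with the Euclidean algorithm:
  73 = 3*23 + 4, so a_0 = 3.
  23 = 5*4 + 3, so a_1 = 5.
  4 = 1*3 + 1, so a_2 = 1.
  3 = 3*1 + 0, so a_3 = 3.
so x = [3; 5, 1, 3].
Convergents (p_i = a_i*p_{i-1} + p_{i-2}, q_i = a_i*q_{i-1} + q_{i-2} with p_{-2}=0, p_{-1}=1, q_{-2}=1, q_{-1}=0), until the denominator exceeds 11:
  i=0: a_0=3, p_0 = 3*1 + 0 = 3, q_0 = 3*0 + 1 = 1.
  i=1: a_1=5, p_1 = 5*3 + 1 = 16, q_1 = 5*1 + 0 = 5.
  i=2: a_2=1, p_2 = 1*16 + 3 = 19, q_2 = 1*5 + 1 = 6.
  i=3: a_3=3, p_3 = 3*19 + 16 = 73, q_3 = 3*6 + 5 = 23.
q_3 = 23 > 11, so the last convergent with denominator <= 11 is p_2/q_2 = 19/6.
The closest fraction with denominator <= 11 is either p_2/q_2 or the intermediate fraction (k*p_2 + p_1)/(k*q_2 + q_1) with the largest k >= 1 whose denominator stays <= 11; these approach x as k grows, and every other convergent or intermediate fraction in range is farther away.
Largest k: floor((11 - q_1)/q_2) = floor((11 - 5)/6) = 1.
That gives (1*19 + 16)/(1*6 + 5) = 35/11.
Compare the errors: |x - 19/6| = |73*6 - 19*23|/(23*6) = 1/138, and |x - 35/11| = |73*11 - 35*23|/(23*11) = 2/253.
Cross-multiplying, 1*253 = 253 < 276 = 2*138, so 1/138 is smaller: the convergent 19/6 is closer to x than 35/11.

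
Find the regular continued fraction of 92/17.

Run the Euclidean algorithm on 92 and 17; the successive quotients are the partial quotients a_0, a_1, ... (each step inverts the fractional part left over by the previous one):
  92 = 5*17 + 7, so a_0 = 5.
  17 = 2*7 + 3, so a_1 = 2.
  7 = 2*3 + 1, so a_2 = 2.
  3 = 3*1 + 0, so a_3 = 3.
The remainder reaches 0 after 4 divisions, so the expansion has 4 partial quotients, read off in order.

[5; 2, 2, 3]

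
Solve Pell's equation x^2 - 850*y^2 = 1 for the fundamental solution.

First expand sqrt(850) as a continued fraction. With x_i = (sqrt(850) + m_i)/d_i and (m_0, d_0) = (0, 1): a_0 = floor(sqrt(850)) = 29, since 29^2 = 841 <= 850 < 900 = 30^2.
Iterate m_{i+1} = d_i*a_i - m_i, d_{i+1} = (850 - m_{i+1}^2)/d_i, a_{i+1} = floor((a_0 + m_{i+1})/d_{i+1}):
  m_1 = 1*29 - 0 = 29, d_1 = (850 - 29^2)/1 = 9/1 = 9, a_1 = floor((29 + 29)/9) = 6.
  m_2 = 9*6 - 29 = 25, d_2 = (850 - 25^2)/9 = 225/9 = 25, a_2 = floor((29 + 25)/25) = 2.
  m_3 = 25*2 - 25 = 25, d_3 = (850 - 25^2)/25 = 225/25 = 9, a_3 = floor((29 + 25)/9) = 6.
  m_4 = 9*6 - 25 = 29, d_4 = (850 - 29^2)/9 = 9/9 = 1, a_4 = floor((29 + 29)/1) = 58.
  m_5 = 1*58 - 29 = 29, d_5 = (850 - 29^2)/1 = 9/1 = 9: (m_5, d_5) = (m_1, d_1) = (29, 9), so from here the quotients repeat a_1, ..., a_4; the period length is 4.
So sqrt(850) = [29; (6, 2, 6, 58)] with period length k = 4.
k is even, so the fundamental solution of x^2 - 850y^2 = 1 is (p_{k-1}, q_{k-1}) = (p_3, q_3); compute convergents through index 3.
Convergents (p_i = a_i*p_{i-1} + p_{i-2}, q_i = a_i*q_{i-1} + q_{i-2} with p_{-2}=0, p_{-1}=1, q_{-2}=1, q_{-1}=0):
  i=0: a_0=29, p_0 = 29*1 + 0 = 29, q_0 = 29*0 + 1 = 1.
  i=1: a_1=6, p_1 = 6*29 + 1 = 175, q_1 = 6*1 + 0 = 6.
  i=2: a_2=2, p_2 = 2*175 + 29 = 379, q_2 = 2*6 + 1 = 13.
  i=3: a_3=6, p_3 = 6*379 + 175 = 2449, q_3 = 6*13 + 6 = 84.
Check: 2449^2 - 850*84^2 = 5997601 - 5997600 = 1, so (x, y) = (2449, 84) solves the equation, and by the theorem it is the least positive solution.

(x, y) = (2449, 84)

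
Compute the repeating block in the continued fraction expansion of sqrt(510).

Write x_i = (sqrt(510) + m_i)/d_i with (m_0, d_0) = (0, 1). a_0 = floor(sqrt(510)) = 22, since 22^2 = 484 <= 510 < 529 = 23^2.
Iterate m_{i+1} = d_i*a_i - m_i, d_{i+1} = (510 - m_{i+1}^2)/d_i, a_{i+1} = floor((a_0 + m_{i+1})/d_{i+1}):
  m_1 = 1*22 - 0 = 22, d_1 = (510 - 22^2)/1 = 26/1 = 26, a_1 = floor((22 + 22)/26) = 1.
  m_2 = 26*1 - 22 = 4, d_2 = (510 - 4^2)/26 = 494/26 = 19, a_2 = floor((22 + 4)/19) = 1.
  m_3 = 19*1 - 4 = 15, d_3 = (510 - 15^2)/19 = 285/19 = 15, a_3 = floor((22 + 15)/15) = 2.
  m_4 = 15*2 - 15 = 15, d_4 = (510 - 15^2)/15 = 285/15 = 19, a_4 = floor((22 + 15)/19) = 1.
  m_5 = 19*1 - 15 = 4, d_5 = (510 - 4^2)/19 = 494/19 = 26, a_5 = floor((22 + 4)/26) = 1.
  m_6 = 26*1 - 4 = 22, d_6 = (510 - 22^2)/26 = 26/26 = 1, a_6 = floor((22 + 22)/1) = 44.
  m_7 = 1*44 - 22 = 22, d_7 = (510 - 22^2)/1 = 26/1 = 26: (m_7, d_7) = (m_1, d_1) = (22, 26), so from here the quotients repeat a_1, ..., a_6; the period length is 6.
Hence the expansion of sqrt(510) is a_0 = 22 followed by the repeating block 1, 1, 2, 1, 1, 44 (period 6).

[22; (1, 1, 2, 1, 1, 44)]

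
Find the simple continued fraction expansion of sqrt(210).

[14; (2, 28)]

Write x_i = (sqrt(210) + m_i)/d_i with (m_0, d_0) = (0, 1). a_0 = floor(sqrt(210)) = 14, since 14^2 = 196 <= 210 < 225 = 15^2.
Iterate m_{i+1} = d_i*a_i - m_i, d_{i+1} = (210 - m_{i+1}^2)/d_i, a_{i+1} = floor((a_0 + m_{i+1})/d_{i+1}):
  m_1 = 1*14 - 0 = 14, d_1 = (210 - 14^2)/1 = 14/1 = 14, a_1 = floor((14 + 14)/14) = 2.
  m_2 = 14*2 - 14 = 14, d_2 = (210 - 14^2)/14 = 14/14 = 1, a_2 = floor((14 + 14)/1) = 28.
  m_3 = 1*28 - 14 = 14, d_3 = (210 - 14^2)/1 = 14/1 = 14: (m_3, d_3) = (m_1, d_1) = (14, 14), so from here the quotients repeat a_1, a_2; the period length is 2.
Hence the expansion of sqrt(210) is a_0 = 14 followed by the repeating block 2, 28 (period 2).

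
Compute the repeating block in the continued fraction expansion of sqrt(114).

[10; (1, 2, 10, 2, 1, 20)]

Write x_i = (sqrt(114) + m_i)/d_i with (m_0, d_0) = (0, 1). a_0 = floor(sqrt(114)) = 10, since 10^2 = 100 <= 114 < 121 = 11^2.
Iterate m_{i+1} = d_i*a_i - m_i, d_{i+1} = (114 - m_{i+1}^2)/d_i, a_{i+1} = floor((a_0 + m_{i+1})/d_{i+1}):
  m_1 = 1*10 - 0 = 10, d_1 = (114 - 10^2)/1 = 14/1 = 14, a_1 = floor((10 + 10)/14) = 1.
  m_2 = 14*1 - 10 = 4, d_2 = (114 - 4^2)/14 = 98/14 = 7, a_2 = floor((10 + 4)/7) = 2.
  m_3 = 7*2 - 4 = 10, d_3 = (114 - 10^2)/7 = 14/7 = 2, a_3 = floor((10 + 10)/2) = 10.
  m_4 = 2*10 - 10 = 10, d_4 = (114 - 10^2)/2 = 14/2 = 7, a_4 = floor((10 + 10)/7) = 2.
  m_5 = 7*2 - 10 = 4, d_5 = (114 - 4^2)/7 = 98/7 = 14, a_5 = floor((10 + 4)/14) = 1.
  m_6 = 14*1 - 4 = 10, d_6 = (114 - 10^2)/14 = 14/14 = 1, a_6 = floor((10 + 10)/1) = 20.
  m_7 = 1*20 - 10 = 10, d_7 = (114 - 10^2)/1 = 14/1 = 14: (m_7, d_7) = (m_1, d_1) = (10, 14), so from here the quotients repeat a_1, ..., a_6; the period length is 6.
Hence the expansion of sqrt(114) is a_0 = 10 followed by the repeating block 1, 2, 10, 2, 1, 20 (period 6).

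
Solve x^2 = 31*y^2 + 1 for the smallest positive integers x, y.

(x, y) = (1520, 273)

First expand sqrt(31) as a continued fraction. With x_i = (sqrt(31) + m_i)/d_i and (m_0, d_0) = (0, 1): a_0 = floor(sqrt(31)) = 5, since 5^2 = 25 <= 31 < 36 = 6^2.
Iterate m_{i+1} = d_i*a_i - m_i, d_{i+1} = (31 - m_{i+1}^2)/d_i, a_{i+1} = floor((a_0 + m_{i+1})/d_{i+1}):
  m_1 = 1*5 - 0 = 5, d_1 = (31 - 5^2)/1 = 6/1 = 6, a_1 = floor((5 + 5)/6) = 1.
  m_2 = 6*1 - 5 = 1, d_2 = (31 - 1^2)/6 = 30/6 = 5, a_2 = floor((5 + 1)/5) = 1.
  m_3 = 5*1 - 1 = 4, d_3 = (31 - 4^2)/5 = 15/5 = 3, a_3 = floor((5 + 4)/3) = 3.
  m_4 = 3*3 - 4 = 5, d_4 = (31 - 5^2)/3 = 6/3 = 2, a_4 = floor((5 + 5)/2) = 5.
  m_5 = 2*5 - 5 = 5, d_5 = (31 - 5^2)/2 = 6/2 = 3, a_5 = floor((5 + 5)/3) = 3.
  m_6 = 3*3 - 5 = 4, d_6 = (31 - 4^2)/3 = 15/3 = 5, a_6 = floor((5 + 4)/5) = 1.
  m_7 = 5*1 - 4 = 1, d_7 = (31 - 1^2)/5 = 30/5 = 6, a_7 = floor((5 + 1)/6) = 1.
  m_8 = 6*1 - 1 = 5, d_8 = (31 - 5^2)/6 = 6/6 = 1, a_8 = floor((5 + 5)/1) = 10.
  m_9 = 1*10 - 5 = 5, d_9 = (31 - 5^2)/1 = 6/1 = 6: (m_9, d_9) = (m_1, d_1) = (5, 6), so from here the quotients repeat a_1, ..., a_8; the period length is 8.
So sqrt(31) = [5; (1, 1, 3, 5, 3, 1, 1, 10)] with period length k = 8.
k is even, so the fundamental solution of x^2 - 31y^2 = 1 is (p_{k-1}, q_{k-1}) = (p_7, q_7); compute convergents through index 7.
Convergents (p_i = a_i*p_{i-1} + p_{i-2}, q_i = a_i*q_{i-1} + q_{i-2} with p_{-2}=0, p_{-1}=1, q_{-2}=1, q_{-1}=0):
  i=0: a_0=5, p_0 = 5*1 + 0 = 5, q_0 = 5*0 + 1 = 1.
  i=1: a_1=1, p_1 = 1*5 + 1 = 6, q_1 = 1*1 + 0 = 1.
  i=2: a_2=1, p_2 = 1*6 + 5 = 11, q_2 = 1*1 + 1 = 2.
  i=3: a_3=3, p_3 = 3*11 + 6 = 39, q_3 = 3*2 + 1 = 7.
  i=4: a_4=5, p_4 = 5*39 + 11 = 206, q_4 = 5*7 + 2 = 37.
  i=5: a_5=3, p_5 = 3*206 + 39 = 657, q_5 = 3*37 + 7 = 118.
  i=6: a_6=1, p_6 = 1*657 + 206 = 863, q_6 = 1*118 + 37 = 155.
  i=7: a_7=1, p_7 = 1*863 + 657 = 1520, q_7 = 1*155 + 118 = 273.
Check: 1520^2 - 31*273^2 = 2310400 - 2310399 = 1, so (x, y) = (1520, 273) solves the equation, and by the theorem it is the least positive solution.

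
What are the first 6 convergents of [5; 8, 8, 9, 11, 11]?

5/1, 41/8, 333/65, 3038/593, 33751/6588, 374299/73061

Using the convergent recurrence p_i = a_i*p_{i-1} + p_{i-2}, q_i = a_i*q_{i-1} + q_{i-2} with p_{-2}=0, p_{-1}=1, q_{-2}=1, q_{-1}=0:
  i=0: a_0=5, p_0 = 5*1 + 0 = 5, q_0 = 5*0 + 1 = 1.
  i=1: a_1=8, p_1 = 8*5 + 1 = 41, q_1 = 8*1 + 0 = 8.
  i=2: a_2=8, p_2 = 8*41 + 5 = 333, q_2 = 8*8 + 1 = 65.
  i=3: a_3=9, p_3 = 9*333 + 41 = 3038, q_3 = 9*65 + 8 = 593.
  i=4: a_4=11, p_4 = 11*3038 + 333 = 33751, q_4 = 11*593 + 65 = 6588.
  i=5: a_5=11, p_5 = 11*33751 + 3038 = 374299, q_5 = 11*6588 + 593 = 73061.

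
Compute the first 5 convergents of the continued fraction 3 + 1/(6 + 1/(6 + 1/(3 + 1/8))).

3/1, 19/6, 117/37, 370/117, 3077/973

Using the convergent recurrence p_i = a_i*p_{i-1} + p_{i-2}, q_i = a_i*q_{i-1} + q_{i-2} with p_{-2}=0, p_{-1}=1, q_{-2}=1, q_{-1}=0:
  i=0: a_0=3, p_0 = 3*1 + 0 = 3, q_0 = 3*0 + 1 = 1.
  i=1: a_1=6, p_1 = 6*3 + 1 = 19, q_1 = 6*1 + 0 = 6.
  i=2: a_2=6, p_2 = 6*19 + 3 = 117, q_2 = 6*6 + 1 = 37.
  i=3: a_3=3, p_3 = 3*117 + 19 = 370, q_3 = 3*37 + 6 = 117.
  i=4: a_4=8, p_4 = 8*370 + 117 = 3077, q_4 = 8*117 + 37 = 973.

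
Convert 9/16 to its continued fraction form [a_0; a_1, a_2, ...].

Run the Euclidean algorithm on 9 and 16; the successive quotients are the partial quotients a_0, a_1, ... (each step inverts the fractional part left over by the previous one):
  9 = 0*16 + 9, so a_0 = 0.
  16 = 1*9 + 7, so a_1 = 1.
  9 = 1*7 + 2, so a_2 = 1.
  7 = 3*2 + 1, so a_3 = 3.
  2 = 2*1 + 0, so a_4 = 2.
The remainder reaches 0 after 5 divisions, so the expansion has 5 partial quotients, read off in order.

[0; 1, 1, 3, 2]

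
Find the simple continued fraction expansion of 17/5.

Run the Euclidean algorithm on 17 and 5; the successive quotients are the partial quotients a_0, a_1, ... (each step inverts the fractional part left over by the previous one):
  17 = 3*5 + 2, so a_0 = 3.
  5 = 2*2 + 1, so a_1 = 2.
  2 = 2*1 + 0, so a_2 = 2.
The remainder reaches 0 after 3 divisions, so the expansion has 3 partial quotients, read off in order.

[3; 2, 2]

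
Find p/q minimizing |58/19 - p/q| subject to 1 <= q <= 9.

3/1

Expand x = 58/19 as a continued fraction with the Euclidean algorithm:
  58 = 3*19 + 1, so a_0 = 3.
  19 = 19*1 + 0, so a_1 = 19.
so x = [3; 19].
Convergents (p_i = a_i*p_{i-1} + p_{i-2}, q_i = a_i*q_{i-1} + q_{i-2} with p_{-2}=0, p_{-1}=1, q_{-2}=1, q_{-1}=0), until the denominator exceeds 9:
  i=0: a_0=3, p_0 = 3*1 + 0 = 3, q_0 = 3*0 + 1 = 1.
  i=1: a_1=19, p_1 = 19*3 + 1 = 58, q_1 = 19*1 + 0 = 19.
q_1 = 19 > 9, so the last convergent with denominator <= 9 is p_0/q_0 = 3/1.
The closest fraction with denominator <= 9 is either p_0/q_0 or the intermediate fraction (k*p_0 + p_{-1})/(k*q_0 + q_{-1}) with the largest k >= 1 whose denominator stays <= 9; these approach x as k grows, and every other convergent or intermediate fraction in range is farther away.
Largest k: floor((9 - q_{-1})/q_0) = floor((9 - 0)/1) = 9 (using the seeds p_{-1} = 1, q_{-1} = 0).
That gives (9*3 + 1)/(9*1 + 0) = 28/9.
Compare the errors: |x - 3/1| = |58*1 - 3*19|/(19*1) = 1/19, and |x - 28/9| = |58*9 - 28*19|/(19*9) = 10/171.
Cross-multiplying, 1*171 = 171 < 190 = 10*19, so 1/19 is smaller: the convergent 3/1 is closer to x than 28/9.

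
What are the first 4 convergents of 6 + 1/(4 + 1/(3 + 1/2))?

Using the convergent recurrence p_i = a_i*p_{i-1} + p_{i-2}, q_i = a_i*q_{i-1} + q_{i-2} with p_{-2}=0, p_{-1}=1, q_{-2}=1, q_{-1}=0:
  i=0: a_0=6, p_0 = 6*1 + 0 = 6, q_0 = 6*0 + 1 = 1.
  i=1: a_1=4, p_1 = 4*6 + 1 = 25, q_1 = 4*1 + 0 = 4.
  i=2: a_2=3, p_2 = 3*25 + 6 = 81, q_2 = 3*4 + 1 = 13.
  i=3: a_3=2, p_3 = 2*81 + 25 = 187, q_3 = 2*13 + 4 = 30.

6/1, 25/4, 81/13, 187/30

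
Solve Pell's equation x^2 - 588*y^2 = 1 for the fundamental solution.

First expand sqrt(588) as a continued fraction. With x_i = (sqrt(588) + m_i)/d_i and (m_0, d_0) = (0, 1): a_0 = floor(sqrt(588)) = 24, since 24^2 = 576 <= 588 < 625 = 25^2.
Iterate m_{i+1} = d_i*a_i - m_i, d_{i+1} = (588 - m_{i+1}^2)/d_i, a_{i+1} = floor((a_0 + m_{i+1})/d_{i+1}):
  m_1 = 1*24 - 0 = 24, d_1 = (588 - 24^2)/1 = 12/1 = 12, a_1 = floor((24 + 24)/12) = 4.
  m_2 = 12*4 - 24 = 24, d_2 = (588 - 24^2)/12 = 12/12 = 1, a_2 = floor((24 + 24)/1) = 48.
  m_3 = 1*48 - 24 = 24, d_3 = (588 - 24^2)/1 = 12/1 = 12: (m_3, d_3) = (m_1, d_1) = (24, 12), so from here the quotients repeat a_1, a_2; the period length is 2.
So sqrt(588) = [24; (4, 48)] with period length k = 2.
k is even, so the fundamental solution of x^2 - 588y^2 = 1 is (p_{k-1}, q_{k-1}) = (p_1, q_1); compute convergents through index 1.
Convergents (p_i = a_i*p_{i-1} + p_{i-2}, q_i = a_i*q_{i-1} + q_{i-2} with p_{-2}=0, p_{-1}=1, q_{-2}=1, q_{-1}=0):
  i=0: a_0=24, p_0 = 24*1 + 0 = 24, q_0 = 24*0 + 1 = 1.
  i=1: a_1=4, p_1 = 4*24 + 1 = 97, q_1 = 4*1 + 0 = 4.
Check: 97^2 - 588*4^2 = 9409 - 9408 = 1, so (x, y) = (97, 4) solves the equation, and by the theorem it is the least positive solution.

(x, y) = (97, 4)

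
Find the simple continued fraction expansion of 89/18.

Run the Euclidean algorithm on 89 and 18; the successive quotients are the partial quotients a_0, a_1, ... (each step inverts the fractional part left over by the previous one):
  89 = 4*18 + 17, so a_0 = 4.
  18 = 1*17 + 1, so a_1 = 1.
  17 = 17*1 + 0, so a_2 = 17.
The remainder reaches 0 after 3 divisions, so the expansion has 3 partial quotients, read off in order.

[4; 1, 17]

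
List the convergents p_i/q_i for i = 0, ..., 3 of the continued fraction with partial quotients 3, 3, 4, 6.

Using the convergent recurrence p_i = a_i*p_{i-1} + p_{i-2}, q_i = a_i*q_{i-1} + q_{i-2} with p_{-2}=0, p_{-1}=1, q_{-2}=1, q_{-1}=0:
  i=0: a_0=3, p_0 = 3*1 + 0 = 3, q_0 = 3*0 + 1 = 1.
  i=1: a_1=3, p_1 = 3*3 + 1 = 10, q_1 = 3*1 + 0 = 3.
  i=2: a_2=4, p_2 = 4*10 + 3 = 43, q_2 = 4*3 + 1 = 13.
  i=3: a_3=6, p_3 = 6*43 + 10 = 268, q_3 = 6*13 + 3 = 81.

3/1, 10/3, 43/13, 268/81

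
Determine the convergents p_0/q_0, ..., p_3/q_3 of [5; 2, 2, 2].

Using the convergent recurrence p_i = a_i*p_{i-1} + p_{i-2}, q_i = a_i*q_{i-1} + q_{i-2} with p_{-2}=0, p_{-1}=1, q_{-2}=1, q_{-1}=0:
  i=0: a_0=5, p_0 = 5*1 + 0 = 5, q_0 = 5*0 + 1 = 1.
  i=1: a_1=2, p_1 = 2*5 + 1 = 11, q_1 = 2*1 + 0 = 2.
  i=2: a_2=2, p_2 = 2*11 + 5 = 27, q_2 = 2*2 + 1 = 5.
  i=3: a_3=2, p_3 = 2*27 + 11 = 65, q_3 = 2*5 + 2 = 12.

5/1, 11/2, 27/5, 65/12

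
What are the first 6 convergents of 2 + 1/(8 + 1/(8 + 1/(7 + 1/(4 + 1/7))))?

2/1, 17/8, 138/65, 983/463, 4070/1917, 29473/13882

Using the convergent recurrence p_i = a_i*p_{i-1} + p_{i-2}, q_i = a_i*q_{i-1} + q_{i-2} with p_{-2}=0, p_{-1}=1, q_{-2}=1, q_{-1}=0:
  i=0: a_0=2, p_0 = 2*1 + 0 = 2, q_0 = 2*0 + 1 = 1.
  i=1: a_1=8, p_1 = 8*2 + 1 = 17, q_1 = 8*1 + 0 = 8.
  i=2: a_2=8, p_2 = 8*17 + 2 = 138, q_2 = 8*8 + 1 = 65.
  i=3: a_3=7, p_3 = 7*138 + 17 = 983, q_3 = 7*65 + 8 = 463.
  i=4: a_4=4, p_4 = 4*983 + 138 = 4070, q_4 = 4*463 + 65 = 1917.
  i=5: a_5=7, p_5 = 7*4070 + 983 = 29473, q_5 = 7*1917 + 463 = 13882.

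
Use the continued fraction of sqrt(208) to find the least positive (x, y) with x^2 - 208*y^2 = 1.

First expand sqrt(208) as a continued fraction. With x_i = (sqrt(208) + m_i)/d_i and (m_0, d_0) = (0, 1): a_0 = floor(sqrt(208)) = 14, since 14^2 = 196 <= 208 < 225 = 15^2.
Iterate m_{i+1} = d_i*a_i - m_i, d_{i+1} = (208 - m_{i+1}^2)/d_i, a_{i+1} = floor((a_0 + m_{i+1})/d_{i+1}):
  m_1 = 1*14 - 0 = 14, d_1 = (208 - 14^2)/1 = 12/1 = 12, a_1 = floor((14 + 14)/12) = 2.
  m_2 = 12*2 - 14 = 10, d_2 = (208 - 10^2)/12 = 108/12 = 9, a_2 = floor((14 + 10)/9) = 2.
  m_3 = 9*2 - 10 = 8, d_3 = (208 - 8^2)/9 = 144/9 = 16, a_3 = floor((14 + 8)/16) = 1.
  m_4 = 16*1 - 8 = 8, d_4 = (208 - 8^2)/16 = 144/16 = 9, a_4 = floor((14 + 8)/9) = 2.
  m_5 = 9*2 - 8 = 10, d_5 = (208 - 10^2)/9 = 108/9 = 12, a_5 = floor((14 + 10)/12) = 2.
  m_6 = 12*2 - 10 = 14, d_6 = (208 - 14^2)/12 = 12/12 = 1, a_6 = floor((14 + 14)/1) = 28.
  m_7 = 1*28 - 14 = 14, d_7 = (208 - 14^2)/1 = 12/1 = 12: (m_7, d_7) = (m_1, d_1) = (14, 12), so from here the quotients repeat a_1, ..., a_6; the period length is 6.
So sqrt(208) = [14; (2, 2, 1, 2, 2, 28)] with period length k = 6.
k is even, so the fundamental solution of x^2 - 208y^2 = 1 is (p_{k-1}, q_{k-1}) = (p_5, q_5); compute convergents through index 5.
Convergents (p_i = a_i*p_{i-1} + p_{i-2}, q_i = a_i*q_{i-1} + q_{i-2} with p_{-2}=0, p_{-1}=1, q_{-2}=1, q_{-1}=0):
  i=0: a_0=14, p_0 = 14*1 + 0 = 14, q_0 = 14*0 + 1 = 1.
  i=1: a_1=2, p_1 = 2*14 + 1 = 29, q_1 = 2*1 + 0 = 2.
  i=2: a_2=2, p_2 = 2*29 + 14 = 72, q_2 = 2*2 + 1 = 5.
  i=3: a_3=1, p_3 = 1*72 + 29 = 101, q_3 = 1*5 + 2 = 7.
  i=4: a_4=2, p_4 = 2*101 + 72 = 274, q_4 = 2*7 + 5 = 19.
  i=5: a_5=2, p_5 = 2*274 + 101 = 649, q_5 = 2*19 + 7 = 45.
Check: 649^2 - 208*45^2 = 421201 - 421200 = 1, so (x, y) = (649, 45) solves the equation, and by the theorem it is the least positive solution.

(x, y) = (649, 45)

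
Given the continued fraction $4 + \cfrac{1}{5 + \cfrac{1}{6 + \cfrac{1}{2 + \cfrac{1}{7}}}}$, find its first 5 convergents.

4/1, 21/5, 130/31, 281/67, 2097/500

Using the convergent recurrence p_i = a_i*p_{i-1} + p_{i-2}, q_i = a_i*q_{i-1} + q_{i-2} with p_{-2}=0, p_{-1}=1, q_{-2}=1, q_{-1}=0:
  i=0: a_0=4, p_0 = 4*1 + 0 = 4, q_0 = 4*0 + 1 = 1.
  i=1: a_1=5, p_1 = 5*4 + 1 = 21, q_1 = 5*1 + 0 = 5.
  i=2: a_2=6, p_2 = 6*21 + 4 = 130, q_2 = 6*5 + 1 = 31.
  i=3: a_3=2, p_3 = 2*130 + 21 = 281, q_3 = 2*31 + 5 = 67.
  i=4: a_4=7, p_4 = 7*281 + 130 = 2097, q_4 = 7*67 + 31 = 500.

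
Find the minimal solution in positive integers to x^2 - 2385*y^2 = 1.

(x, y) = (73738369, 1509904)

First expand sqrt(2385) as a continued fraction. With x_i = (sqrt(2385) + m_i)/d_i and (m_0, d_0) = (0, 1): a_0 = floor(sqrt(2385)) = 48, since 48^2 = 2304 <= 2385 < 2401 = 49^2.
Iterate m_{i+1} = d_i*a_i - m_i, d_{i+1} = (2385 - m_{i+1}^2)/d_i, a_{i+1} = floor((a_0 + m_{i+1})/d_{i+1}):
  m_1 = 1*48 - 0 = 48, d_1 = (2385 - 48^2)/1 = 81/1 = 81, a_1 = floor((48 + 48)/81) = 1.
  m_2 = 81*1 - 48 = 33, d_2 = (2385 - 33^2)/81 = 1296/81 = 16, a_2 = floor((48 + 33)/16) = 5.
  m_3 = 16*5 - 33 = 47, d_3 = (2385 - 47^2)/16 = 176/16 = 11, a_3 = floor((48 + 47)/11) = 8.
  m_4 = 11*8 - 47 = 41, d_4 = (2385 - 41^2)/11 = 704/11 = 64, a_4 = floor((48 + 41)/64) = 1.
  m_5 = 64*1 - 41 = 23, d_5 = (2385 - 23^2)/64 = 1856/64 = 29, a_5 = floor((48 + 23)/29) = 2.
  m_6 = 29*2 - 23 = 35, d_6 = (2385 - 35^2)/29 = 1160/29 = 40, a_6 = floor((48 + 35)/40) = 2.
  m_7 = 40*2 - 35 = 45, d_7 = (2385 - 45^2)/40 = 360/40 = 9, a_7 = floor((48 + 45)/9) = 10.
  m_8 = 9*10 - 45 = 45, d_8 = (2385 - 45^2)/9 = 360/9 = 40, a_8 = floor((48 + 45)/40) = 2.
  m_9 = 40*2 - 45 = 35, d_9 = (2385 - 35^2)/40 = 1160/40 = 29, a_9 = floor((48 + 35)/29) = 2.
  m_10 = 29*2 - 35 = 23, d_10 = (2385 - 23^2)/29 = 1856/29 = 64, a_10 = floor((48 + 23)/64) = 1.
  m_11 = 64*1 - 23 = 41, d_11 = (2385 - 41^2)/64 = 704/64 = 11, a_11 = floor((48 + 41)/11) = 8.
  m_12 = 11*8 - 41 = 47, d_12 = (2385 - 47^2)/11 = 176/11 = 16, a_12 = floor((48 + 47)/16) = 5.
  m_13 = 16*5 - 47 = 33, d_13 = (2385 - 33^2)/16 = 1296/16 = 81, a_13 = floor((48 + 33)/81) = 1.
  m_14 = 81*1 - 33 = 48, d_14 = (2385 - 48^2)/81 = 81/81 = 1, a_14 = floor((48 + 48)/1) = 96.
  m_15 = 1*96 - 48 = 48, d_15 = (2385 - 48^2)/1 = 81/1 = 81: (m_15, d_15) = (m_1, d_1) = (48, 81), so from here the quotients repeat a_1, ..., a_14; the period length is 14.
So sqrt(2385) = [48; (1, 5, 8, 1, 2, 2, 10, 2, 2, 1, 8, 5, 1, 96)] with period length k = 14.
k is even, so the fundamental solution of x^2 - 2385y^2 = 1 is (p_{k-1}, q_{k-1}) = (p_13, q_13); compute convergents through index 13.
Convergents (p_i = a_i*p_{i-1} + p_{i-2}, q_i = a_i*q_{i-1} + q_{i-2} with p_{-2}=0, p_{-1}=1, q_{-2}=1, q_{-1}=0):
  i=0: a_0=48, p_0 = 48*1 + 0 = 48, q_0 = 48*0 + 1 = 1.
  i=1: a_1=1, p_1 = 1*48 + 1 = 49, q_1 = 1*1 + 0 = 1.
  i=2: a_2=5, p_2 = 5*49 + 48 = 293, q_2 = 5*1 + 1 = 6.
  i=3: a_3=8, p_3 = 8*293 + 49 = 2393, q_3 = 8*6 + 1 = 49.
  i=4: a_4=1, p_4 = 1*2393 + 293 = 2686, q_4 = 1*49 + 6 = 55.
  i=5: a_5=2, p_5 = 2*2686 + 2393 = 7765, q_5 = 2*55 + 49 = 159.
  i=6: a_6=2, p_6 = 2*7765 + 2686 = 18216, q_6 = 2*159 + 55 = 373.
  i=7: a_7=10, p_7 = 10*18216 + 7765 = 189925, q_7 = 10*373 + 159 = 3889.
  i=8: a_8=2, p_8 = 2*189925 + 18216 = 398066, q_8 = 2*3889 + 373 = 8151.
  i=9: a_9=2, p_9 = 2*398066 + 189925 = 986057, q_9 = 2*8151 + 3889 = 20191.
  i=10: a_10=1, p_10 = 1*986057 + 398066 = 1384123, q_10 = 1*20191 + 8151 = 28342.
  i=11: a_11=8, p_11 = 8*1384123 + 986057 = 12059041, q_11 = 8*28342 + 20191 = 246927.
  i=12: a_12=5, p_12 = 5*12059041 + 1384123 = 61679328, q_12 = 5*246927 + 28342 = 1262977.
  i=13: a_13=1, p_13 = 1*61679328 + 12059041 = 73738369, q_13 = 1*1262977 + 246927 = 1509904.
Check: 73738369^2 - 2385*1509904^2 = 5437347062780161 - 5437347062780160 = 1, so (x, y) = (73738369, 1509904) solves the equation, and by the theorem it is the least positive solution.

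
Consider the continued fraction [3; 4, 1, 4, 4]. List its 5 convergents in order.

3/1, 13/4, 16/5, 77/24, 324/101

Using the convergent recurrence p_i = a_i*p_{i-1} + p_{i-2}, q_i = a_i*q_{i-1} + q_{i-2} with p_{-2}=0, p_{-1}=1, q_{-2}=1, q_{-1}=0:
  i=0: a_0=3, p_0 = 3*1 + 0 = 3, q_0 = 3*0 + 1 = 1.
  i=1: a_1=4, p_1 = 4*3 + 1 = 13, q_1 = 4*1 + 0 = 4.
  i=2: a_2=1, p_2 = 1*13 + 3 = 16, q_2 = 1*4 + 1 = 5.
  i=3: a_3=4, p_3 = 4*16 + 13 = 77, q_3 = 4*5 + 4 = 24.
  i=4: a_4=4, p_4 = 4*77 + 16 = 324, q_4 = 4*24 + 5 = 101.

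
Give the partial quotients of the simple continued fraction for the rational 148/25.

[5; 1, 11, 2]

Run the Euclidean algorithm on 148 and 25; the successive quotients are the partial quotients a_0, a_1, ... (each step inverts the fractional part left over by the previous one):
  148 = 5*25 + 23, so a_0 = 5.
  25 = 1*23 + 2, so a_1 = 1.
  23 = 11*2 + 1, so a_2 = 11.
  2 = 2*1 + 0, so a_3 = 2.
The remainder reaches 0 after 4 divisions, so the expansion has 4 partial quotients, read off in order.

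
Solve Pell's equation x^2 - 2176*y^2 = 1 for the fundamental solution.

First expand sqrt(2176) as a continued fraction. With x_i = (sqrt(2176) + m_i)/d_i and (m_0, d_0) = (0, 1): a_0 = floor(sqrt(2176)) = 46, since 46^2 = 2116 <= 2176 < 2209 = 47^2.
Iterate m_{i+1} = d_i*a_i - m_i, d_{i+1} = (2176 - m_{i+1}^2)/d_i, a_{i+1} = floor((a_0 + m_{i+1})/d_{i+1}):
  m_1 = 1*46 - 0 = 46, d_1 = (2176 - 46^2)/1 = 60/1 = 60, a_1 = floor((46 + 46)/60) = 1.
  m_2 = 60*1 - 46 = 14, d_2 = (2176 - 14^2)/60 = 1980/60 = 33, a_2 = floor((46 + 14)/33) = 1.
  m_3 = 33*1 - 14 = 19, d_3 = (2176 - 19^2)/33 = 1815/33 = 55, a_3 = floor((46 + 19)/55) = 1.
  m_4 = 55*1 - 19 = 36, d_4 = (2176 - 36^2)/55 = 880/55 = 16, a_4 = floor((46 + 36)/16) = 5.
  m_5 = 16*5 - 36 = 44, d_5 = (2176 - 44^2)/16 = 240/16 = 15, a_5 = floor((46 + 44)/15) = 6.
  m_6 = 15*6 - 44 = 46, d_6 = (2176 - 46^2)/15 = 60/15 = 4, a_6 = floor((46 + 46)/4) = 23.
  m_7 = 4*23 - 46 = 46, d_7 = (2176 - 46^2)/4 = 60/4 = 15, a_7 = floor((46 + 46)/15) = 6.
  m_8 = 15*6 - 46 = 44, d_8 = (2176 - 44^2)/15 = 240/15 = 16, a_8 = floor((46 + 44)/16) = 5.
  m_9 = 16*5 - 44 = 36, d_9 = (2176 - 36^2)/16 = 880/16 = 55, a_9 = floor((46 + 36)/55) = 1.
  m_10 = 55*1 - 36 = 19, d_10 = (2176 - 19^2)/55 = 1815/55 = 33, a_10 = floor((46 + 19)/33) = 1.
  m_11 = 33*1 - 19 = 14, d_11 = (2176 - 14^2)/33 = 1980/33 = 60, a_11 = floor((46 + 14)/60) = 1.
  m_12 = 60*1 - 14 = 46, d_12 = (2176 - 46^2)/60 = 60/60 = 1, a_12 = floor((46 + 46)/1) = 92.
  m_13 = 1*92 - 46 = 46, d_13 = (2176 - 46^2)/1 = 60/1 = 60: (m_13, d_13) = (m_1, d_1) = (46, 60), so from here the quotients repeat a_1, ..., a_12; the period length is 12.
So sqrt(2176) = [46; (1, 1, 1, 5, 6, 23, 6, 5, 1, 1, 1, 92)] with period length k = 12.
k is even, so the fundamental solution of x^2 - 2176y^2 = 1 is (p_{k-1}, q_{k-1}) = (p_11, q_11); compute convergents through index 11.
Convergents (p_i = a_i*p_{i-1} + p_{i-2}, q_i = a_i*q_{i-1} + q_{i-2} with p_{-2}=0, p_{-1}=1, q_{-2}=1, q_{-1}=0):
  i=0: a_0=46, p_0 = 46*1 + 0 = 46, q_0 = 46*0 + 1 = 1.
  i=1: a_1=1, p_1 = 1*46 + 1 = 47, q_1 = 1*1 + 0 = 1.
  i=2: a_2=1, p_2 = 1*47 + 46 = 93, q_2 = 1*1 + 1 = 2.
  i=3: a_3=1, p_3 = 1*93 + 47 = 140, q_3 = 1*2 + 1 = 3.
  i=4: a_4=5, p_4 = 5*140 + 93 = 793, q_4 = 5*3 + 2 = 17.
  i=5: a_5=6, p_5 = 6*793 + 140 = 4898, q_5 = 6*17 + 3 = 105.
  i=6: a_6=23, p_6 = 23*4898 + 793 = 113447, q_6 = 23*105 + 17 = 2432.
  i=7: a_7=6, p_7 = 6*113447 + 4898 = 685580, q_7 = 6*2432 + 105 = 14697.
  i=8: a_8=5, p_8 = 5*685580 + 113447 = 3541347, q_8 = 5*14697 + 2432 = 75917.
  i=9: a_9=1, p_9 = 1*3541347 + 685580 = 4226927, q_9 = 1*75917 + 14697 = 90614.
  i=10: a_10=1, p_10 = 1*4226927 + 3541347 = 7768274, q_10 = 1*90614 + 75917 = 166531.
  i=11: a_11=1, p_11 = 1*7768274 + 4226927 = 11995201, q_11 = 1*166531 + 90614 = 257145.
Check: 11995201^2 - 2176*257145^2 = 143884847030401 - 143884847030400 = 1, so (x, y) = (11995201, 257145) solves the equation, and by the theorem it is the least positive solution.

(x, y) = (11995201, 257145)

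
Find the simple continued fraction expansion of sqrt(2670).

Write x_i = (sqrt(2670) + m_i)/d_i with (m_0, d_0) = (0, 1). a_0 = floor(sqrt(2670)) = 51, since 51^2 = 2601 <= 2670 < 2704 = 52^2.
Iterate m_{i+1} = d_i*a_i - m_i, d_{i+1} = (2670 - m_{i+1}^2)/d_i, a_{i+1} = floor((a_0 + m_{i+1})/d_{i+1}):
  m_1 = 1*51 - 0 = 51, d_1 = (2670 - 51^2)/1 = 69/1 = 69, a_1 = floor((51 + 51)/69) = 1.
  m_2 = 69*1 - 51 = 18, d_2 = (2670 - 18^2)/69 = 2346/69 = 34, a_2 = floor((51 + 18)/34) = 2.
  m_3 = 34*2 - 18 = 50, d_3 = (2670 - 50^2)/34 = 170/34 = 5, a_3 = floor((51 + 50)/5) = 20.
  m_4 = 5*20 - 50 = 50, d_4 = (2670 - 50^2)/5 = 170/5 = 34, a_4 = floor((51 + 50)/34) = 2.
  m_5 = 34*2 - 50 = 18, d_5 = (2670 - 18^2)/34 = 2346/34 = 69, a_5 = floor((51 + 18)/69) = 1.
  m_6 = 69*1 - 18 = 51, d_6 = (2670 - 51^2)/69 = 69/69 = 1, a_6 = floor((51 + 51)/1) = 102.
  m_7 = 1*102 - 51 = 51, d_7 = (2670 - 51^2)/1 = 69/1 = 69: (m_7, d_7) = (m_1, d_1) = (51, 69), so from here the quotients repeat a_1, ..., a_6; the period length is 6.
Hence the expansion of sqrt(2670) is a_0 = 51 followed by the repeating block 1, 2, 20, 2, 1, 102 (period 6).

[51; (1, 2, 20, 2, 1, 102)]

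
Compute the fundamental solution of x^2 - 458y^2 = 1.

(x, y) = (22899, 1070)

First expand sqrt(458) as a continued fraction. With x_i = (sqrt(458) + m_i)/d_i and (m_0, d_0) = (0, 1): a_0 = floor(sqrt(458)) = 21, since 21^2 = 441 <= 458 < 484 = 22^2.
Iterate m_{i+1} = d_i*a_i - m_i, d_{i+1} = (458 - m_{i+1}^2)/d_i, a_{i+1} = floor((a_0 + m_{i+1})/d_{i+1}):
  m_1 = 1*21 - 0 = 21, d_1 = (458 - 21^2)/1 = 17/1 = 17, a_1 = floor((21 + 21)/17) = 2.
  m_2 = 17*2 - 21 = 13, d_2 = (458 - 13^2)/17 = 289/17 = 17, a_2 = floor((21 + 13)/17) = 2.
  m_3 = 17*2 - 13 = 21, d_3 = (458 - 21^2)/17 = 17/17 = 1, a_3 = floor((21 + 21)/1) = 42.
  m_4 = 1*42 - 21 = 21, d_4 = (458 - 21^2)/1 = 17/1 = 17: (m_4, d_4) = (m_1, d_1) = (21, 17), so from here the quotients repeat a_1, ..., a_3; the period length is 3.
So sqrt(458) = [21; (2, 2, 42)] with period length k = 3.
k is odd, so (p_{k-1}, q_{k-1}) only solves x^2 - 458y^2 = -1 and the fundamental solution of x^2 - 458y^2 = 1 is (p_{2k-1}, q_{2k-1}) = (p_5, q_5); compute convergents through index 5, running through the period twice.
Convergents (p_i = a_i*p_{i-1} + p_{i-2}, q_i = a_i*q_{i-1} + q_{i-2} with p_{-2}=0, p_{-1}=1, q_{-2}=1, q_{-1}=0):
  i=0: a_0=21, p_0 = 21*1 + 0 = 21, q_0 = 21*0 + 1 = 1.
  i=1: a_1=2, p_1 = 2*21 + 1 = 43, q_1 = 2*1 + 0 = 2.
  i=2: a_2=2, p_2 = 2*43 + 21 = 107, q_2 = 2*2 + 1 = 5.
  i=3: a_3=42, p_3 = 42*107 + 43 = 4537, q_3 = 42*5 + 2 = 212.
  i=4: a_4=2, p_4 = 2*4537 + 107 = 9181, q_4 = 2*212 + 5 = 429.
  i=5: a_5=2, p_5 = 2*9181 + 4537 = 22899, q_5 = 2*429 + 212 = 1070.
Indeed p_2^2 - 458*q_2^2 = 11449 - 11450 = -1, not +1.
Check: 22899^2 - 458*1070^2 = 524364201 - 524364200 = 1, so (x, y) = (22899, 1070) solves the equation, and by the theorem it is the least positive solution.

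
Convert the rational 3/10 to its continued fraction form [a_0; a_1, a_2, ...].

[0; 3, 3]

Run the Euclidean algorithm on 3 and 10; the successive quotients are the partial quotients a_0, a_1, ... (each step inverts the fractional part left over by the previous one):
  3 = 0*10 + 3, so a_0 = 0.
  10 = 3*3 + 1, so a_1 = 3.
  3 = 3*1 + 0, so a_2 = 3.
The remainder reaches 0 after 3 divisions, so the expansion has 3 partial quotients, read off in order.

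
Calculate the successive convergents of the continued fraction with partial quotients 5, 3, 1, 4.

5/1, 16/3, 21/4, 100/19

Using the convergent recurrence p_i = a_i*p_{i-1} + p_{i-2}, q_i = a_i*q_{i-1} + q_{i-2} with p_{-2}=0, p_{-1}=1, q_{-2}=1, q_{-1}=0:
  i=0: a_0=5, p_0 = 5*1 + 0 = 5, q_0 = 5*0 + 1 = 1.
  i=1: a_1=3, p_1 = 3*5 + 1 = 16, q_1 = 3*1 + 0 = 3.
  i=2: a_2=1, p_2 = 1*16 + 5 = 21, q_2 = 1*3 + 1 = 4.
  i=3: a_3=4, p_3 = 4*21 + 16 = 100, q_3 = 4*4 + 3 = 19.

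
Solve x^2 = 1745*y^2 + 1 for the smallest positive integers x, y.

(x, y) = (32837409, 786088)

First expand sqrt(1745) as a continued fraction. With x_i = (sqrt(1745) + m_i)/d_i and (m_0, d_0) = (0, 1): a_0 = floor(sqrt(1745)) = 41, since 41^2 = 1681 <= 1745 < 1764 = 42^2.
Iterate m_{i+1} = d_i*a_i - m_i, d_{i+1} = (1745 - m_{i+1}^2)/d_i, a_{i+1} = floor((a_0 + m_{i+1})/d_{i+1}):
  m_1 = 1*41 - 0 = 41, d_1 = (1745 - 41^2)/1 = 64/1 = 64, a_1 = floor((41 + 41)/64) = 1.
  m_2 = 64*1 - 41 = 23, d_2 = (1745 - 23^2)/64 = 1216/64 = 19, a_2 = floor((41 + 23)/19) = 3.
  m_3 = 19*3 - 23 = 34, d_3 = (1745 - 34^2)/19 = 589/19 = 31, a_3 = floor((41 + 34)/31) = 2.
  m_4 = 31*2 - 34 = 28, d_4 = (1745 - 28^2)/31 = 961/31 = 31, a_4 = floor((41 + 28)/31) = 2.
  m_5 = 31*2 - 28 = 34, d_5 = (1745 - 34^2)/31 = 589/31 = 19, a_5 = floor((41 + 34)/19) = 3.
  m_6 = 19*3 - 34 = 23, d_6 = (1745 - 23^2)/19 = 1216/19 = 64, a_6 = floor((41 + 23)/64) = 1.
  m_7 = 64*1 - 23 = 41, d_7 = (1745 - 41^2)/64 = 64/64 = 1, a_7 = floor((41 + 41)/1) = 82.
  m_8 = 1*82 - 41 = 41, d_8 = (1745 - 41^2)/1 = 64/1 = 64: (m_8, d_8) = (m_1, d_1) = (41, 64), so from here the quotients repeat a_1, ..., a_7; the period length is 7.
So sqrt(1745) = [41; (1, 3, 2, 2, 3, 1, 82)] with period length k = 7.
k is odd, so (p_{k-1}, q_{k-1}) only solves x^2 - 1745y^2 = -1 and the fundamental solution of x^2 - 1745y^2 = 1 is (p_{2k-1}, q_{2k-1}) = (p_13, q_13); compute convergents through index 13, running through the period twice.
Convergents (p_i = a_i*p_{i-1} + p_{i-2}, q_i = a_i*q_{i-1} + q_{i-2} with p_{-2}=0, p_{-1}=1, q_{-2}=1, q_{-1}=0):
  i=0: a_0=41, p_0 = 41*1 + 0 = 41, q_0 = 41*0 + 1 = 1.
  i=1: a_1=1, p_1 = 1*41 + 1 = 42, q_1 = 1*1 + 0 = 1.
  i=2: a_2=3, p_2 = 3*42 + 41 = 167, q_2 = 3*1 + 1 = 4.
  i=3: a_3=2, p_3 = 2*167 + 42 = 376, q_3 = 2*4 + 1 = 9.
  i=4: a_4=2, p_4 = 2*376 + 167 = 919, q_4 = 2*9 + 4 = 22.
  i=5: a_5=3, p_5 = 3*919 + 376 = 3133, q_5 = 3*22 + 9 = 75.
  i=6: a_6=1, p_6 = 1*3133 + 919 = 4052, q_6 = 1*75 + 22 = 97.
  i=7: a_7=82, p_7 = 82*4052 + 3133 = 335397, q_7 = 82*97 + 75 = 8029.
  i=8: a_8=1, p_8 = 1*335397 + 4052 = 339449, q_8 = 1*8029 + 97 = 8126.
  i=9: a_9=3, p_9 = 3*339449 + 335397 = 1353744, q_9 = 3*8126 + 8029 = 32407.
  i=10: a_10=2, p_10 = 2*1353744 + 339449 = 3046937, q_10 = 2*32407 + 8126 = 72940.
  i=11: a_11=2, p_11 = 2*3046937 + 1353744 = 7447618, q_11 = 2*72940 + 32407 = 178287.
  i=12: a_12=3, p_12 = 3*7447618 + 3046937 = 25389791, q_12 = 3*178287 + 72940 = 607801.
  i=13: a_13=1, p_13 = 1*25389791 + 7447618 = 32837409, q_13 = 1*607801 + 178287 = 786088.
Indeed p_6^2 - 1745*q_6^2 = 16418704 - 16418705 = -1, not +1.
Check: 32837409^2 - 1745*786088^2 = 1078295429833281 - 1078295429833280 = 1, so (x, y) = (32837409, 786088) solves the equation, and by the theorem it is the least positive solution.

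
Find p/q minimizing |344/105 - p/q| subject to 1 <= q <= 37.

95/29

Expand x = 344/105 as a continued fraction with the Euclidean algorithm:
  344 = 3*105 + 29, so a_0 = 3.
  105 = 3*29 + 18, so a_1 = 3.
  29 = 1*18 + 11, so a_2 = 1.
  18 = 1*11 + 7, so a_3 = 1.
  11 = 1*7 + 4, so a_4 = 1.
  7 = 1*4 + 3, so a_5 = 1.
  4 = 1*3 + 1, so a_6 = 1.
  3 = 3*1 + 0, so a_7 = 3.
so x = [3; 3, 1, 1, 1, 1, 1, 3].
Convergents (p_i = a_i*p_{i-1} + p_{i-2}, q_i = a_i*q_{i-1} + q_{i-2} with p_{-2}=0, p_{-1}=1, q_{-2}=1, q_{-1}=0), until the denominator exceeds 37:
  i=0: a_0=3, p_0 = 3*1 + 0 = 3, q_0 = 3*0 + 1 = 1.
  i=1: a_1=3, p_1 = 3*3 + 1 = 10, q_1 = 3*1 + 0 = 3.
  i=2: a_2=1, p_2 = 1*10 + 3 = 13, q_2 = 1*3 + 1 = 4.
  i=3: a_3=1, p_3 = 1*13 + 10 = 23, q_3 = 1*4 + 3 = 7.
  i=4: a_4=1, p_4 = 1*23 + 13 = 36, q_4 = 1*7 + 4 = 11.
  i=5: a_5=1, p_5 = 1*36 + 23 = 59, q_5 = 1*11 + 7 = 18.
  i=6: a_6=1, p_6 = 1*59 + 36 = 95, q_6 = 1*18 + 11 = 29.
  i=7: a_7=3, p_7 = 3*95 + 59 = 344, q_7 = 3*29 + 18 = 105.
q_7 = 105 > 37, so the last convergent with denominator <= 37 is p_6/q_6 = 95/29.
The closest fraction with denominator <= 37 is either p_6/q_6 or the intermediate fraction (k*p_6 + p_5)/(k*q_6 + q_5) with the largest k >= 1 whose denominator stays <= 37; these approach x as k grows, and every other convergent or intermediate fraction in range is farther away.
Largest k: floor((37 - q_5)/q_6) = floor((37 - 18)/29) = 0.
Since k = 0, no intermediate fraction beyond p_6/q_6 has denominator <= 37, so the convergent 95/29 is the closest (its error is |344*29 - 95*105|/(105*29) = 1/3045).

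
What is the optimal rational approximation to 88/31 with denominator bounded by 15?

17/6

Expand x = 88/31 as a continued fraction with the Euclidean algorithm:
  88 = 2*31 + 26, so a_0 = 2.
  31 = 1*26 + 5, so a_1 = 1.
  26 = 5*5 + 1, so a_2 = 5.
  5 = 5*1 + 0, so a_3 = 5.
so x = [2; 1, 5, 5].
Convergents (p_i = a_i*p_{i-1} + p_{i-2}, q_i = a_i*q_{i-1} + q_{i-2} with p_{-2}=0, p_{-1}=1, q_{-2}=1, q_{-1}=0), until the denominator exceeds 15:
  i=0: a_0=2, p_0 = 2*1 + 0 = 2, q_0 = 2*0 + 1 = 1.
  i=1: a_1=1, p_1 = 1*2 + 1 = 3, q_1 = 1*1 + 0 = 1.
  i=2: a_2=5, p_2 = 5*3 + 2 = 17, q_2 = 5*1 + 1 = 6.
  i=3: a_3=5, p_3 = 5*17 + 3 = 88, q_3 = 5*6 + 1 = 31.
q_3 = 31 > 15, so the last convergent with denominator <= 15 is p_2/q_2 = 17/6.
The closest fraction with denominator <= 15 is either p_2/q_2 or the intermediate fraction (k*p_2 + p_1)/(k*q_2 + q_1) with the largest k >= 1 whose denominator stays <= 15; these approach x as k grows, and every other convergent or intermediate fraction in range is farther away.
Largest k: floor((15 - q_1)/q_2) = floor((15 - 1)/6) = 2.
That gives (2*17 + 3)/(2*6 + 1) = 37/13.
Compare the errors: |x - 17/6| = |88*6 - 17*31|/(31*6) = 1/186, and |x - 37/13| = |88*13 - 37*31|/(31*13) = 3/403.
Cross-multiplying, 1*403 = 403 < 558 = 3*186, so 1/186 is smaller: the convergent 17/6 is closer to x than 37/13.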